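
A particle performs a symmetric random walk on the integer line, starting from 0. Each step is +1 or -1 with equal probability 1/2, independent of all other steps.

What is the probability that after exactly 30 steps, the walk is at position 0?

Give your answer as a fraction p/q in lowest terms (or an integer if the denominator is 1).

Answer: 9694845/67108864

Derivation:
To return to 0 after 30 steps: need exactly 15 steps of +1 and 15 of -1.
Favorable paths: C(30,15) = 155117520
Total paths: 2^30 = 1073741824
P = 155117520/1073741824 = 9694845/67108864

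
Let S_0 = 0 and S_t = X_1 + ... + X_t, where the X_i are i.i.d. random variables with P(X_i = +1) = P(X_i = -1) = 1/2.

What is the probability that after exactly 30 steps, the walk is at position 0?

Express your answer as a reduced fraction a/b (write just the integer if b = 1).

To return to 0 after 30 steps: need exactly 15 steps of +1 and 15 of -1.
Favorable paths: C(30,15) = 155117520
Total paths: 2^30 = 1073741824
P = 155117520/1073741824 = 9694845/67108864

Answer: 9694845/67108864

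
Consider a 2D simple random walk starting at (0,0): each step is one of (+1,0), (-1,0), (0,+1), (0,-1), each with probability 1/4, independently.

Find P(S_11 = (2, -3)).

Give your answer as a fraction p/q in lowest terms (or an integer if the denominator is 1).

Let h be the number of horizontal steps (so 11-h are vertical). To end at (2,-3) need (h+2)/2 right-steps and ((11-h)-3)/2 up-steps.
Sum over h with 2 ≤ h ≤ 8, h ≡ 0 (mod 2), 11-h ≡ 1 (mod 2):
h=2: C(11,2)·C(2,2)·C(9,3) = 55·1·84 = 4620
h=4: C(11,4)·C(4,3)·C(7,2) = 330·4·21 = 27720
h=6: C(11,6)·C(6,4)·C(5,1) = 462·15·5 = 34650
h=8: C(11,8)·C(8,5)·C(3,0) = 165·56·1 = 9240
Total favorable: 76230
Total paths: 4^11 = 4194304
P = 76230/4194304 = 38115/2097152

Answer: 38115/2097152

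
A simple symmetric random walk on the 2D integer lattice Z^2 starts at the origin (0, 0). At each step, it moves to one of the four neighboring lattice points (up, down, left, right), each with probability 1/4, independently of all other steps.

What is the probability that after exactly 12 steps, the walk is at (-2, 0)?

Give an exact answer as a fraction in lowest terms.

Let h be the number of horizontal steps (so 12-h are vertical). To end at (-2,0) need (h-2)/2 right-steps and ((12-h)+0)/2 up-steps.
Sum over h with 2 ≤ h ≤ 12, h ≡ 0 (mod 2), 12-h ≡ 0 (mod 2):
h=2: C(12,2)·C(2,0)·C(10,5) = 66·1·252 = 16632
h=4: C(12,4)·C(4,1)·C(8,4) = 495·4·70 = 138600
h=6: C(12,6)·C(6,2)·C(6,3) = 924·15·20 = 277200
h=8: C(12,8)·C(8,3)·C(4,2) = 495·56·6 = 166320
h=10: C(12,10)·C(10,4)·C(2,1) = 66·210·2 = 27720
h=12: C(12,12)·C(12,5)·C(0,0) = 1·792·1 = 792
Total favorable: 627264
Total paths: 4^12 = 16777216
P = 627264/16777216 = 9801/262144

Answer: 9801/262144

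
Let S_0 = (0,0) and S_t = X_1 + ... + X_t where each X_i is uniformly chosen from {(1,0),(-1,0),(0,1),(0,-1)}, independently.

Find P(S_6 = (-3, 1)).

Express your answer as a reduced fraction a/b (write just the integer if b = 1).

Let h be the number of horizontal steps (so 6-h are vertical). To end at (-3,1) need (h-3)/2 right-steps and ((6-h)+1)/2 up-steps.
Sum over h with 3 ≤ h ≤ 5, h ≡ 1 (mod 2), 6-h ≡ 1 (mod 2):
h=3: C(6,3)·C(3,0)·C(3,2) = 20·1·3 = 60
h=5: C(6,5)·C(5,1)·C(1,1) = 6·5·1 = 30
Total favorable: 90
Total paths: 4^6 = 4096
P = 90/4096 = 45/2048

Answer: 45/2048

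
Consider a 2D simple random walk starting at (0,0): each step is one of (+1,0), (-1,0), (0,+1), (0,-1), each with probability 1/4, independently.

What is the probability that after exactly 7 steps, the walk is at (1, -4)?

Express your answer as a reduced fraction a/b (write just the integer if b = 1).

Answer: 147/16384

Derivation:
Let h be the number of horizontal steps (so 7-h are vertical). To end at (1,-4) need (h+1)/2 right-steps and ((7-h)-4)/2 up-steps.
Sum over h with 1 ≤ h ≤ 3, h ≡ 1 (mod 2), 7-h ≡ 0 (mod 2):
h=1: C(7,1)·C(1,1)·C(6,1) = 7·1·6 = 42
h=3: C(7,3)·C(3,2)·C(4,0) = 35·3·1 = 105
Total favorable: 147
Total paths: 4^7 = 16384
P = 147/16384 = 147/16384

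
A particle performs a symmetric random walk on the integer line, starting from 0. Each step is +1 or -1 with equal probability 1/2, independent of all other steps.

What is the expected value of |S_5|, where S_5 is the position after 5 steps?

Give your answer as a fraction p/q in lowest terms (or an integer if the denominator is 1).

S_5 takes values m ≡ 1 (mod 2) with |m| ≤ 5; P(S_5=m) = C(5,(5+m)/2)/2^5.
Total paths: 2^5 = 32
Distribution: P(S=-5)=1/32, P(S=-3)=5/32, P(S=-1)=10/32, P(S=1)=10/32, P(S=3)=5/32, P(S=5)=1/32
E[|S_5|] = Σ_m |m|·P(S_5=m) = 60/32 = 15/8

Answer: 15/8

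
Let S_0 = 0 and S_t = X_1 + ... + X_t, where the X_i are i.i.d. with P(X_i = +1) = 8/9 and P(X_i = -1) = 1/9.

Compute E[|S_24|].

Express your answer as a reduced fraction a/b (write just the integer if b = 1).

Answer: 496324569678082895425928/26588814358957503287787

Derivation:
S_24 takes values m ≡ 0 (mod 2) with |m| ≤ 24; P(S_24=m) = C(24,(24+m)/2) · (8/9)^((24+m)/2) · (1/9)^((24-m)/2).
Distribution: P(S=-24)=1/79766443076872509863361, P(S=-22)=64/26588814358957503287787, P(S=-20)=5888/26588814358957503287787, P(S=-18)=1036288/79766443076872509863361, P(S=-16)=14508032/26588814358957503287787, P(S=-14)=464257024/26588814358957503287787, P(S=-12)=35283533824/79766443076872509863361, P(S=-10)=80648077312/8862938119652501095929, P(S=-8)=1371017314304/8862938119652501095929, P(S=-6)=175490216230912/79766443076872509863361, P(S=-4)=701960864923648/26588814358957503287787, P(S=-2)=7147237897404416/26588814358957503287787, P(S=0)=185828185332514816/79766443076872509863361, P(S=2)=457423225433882624/26588814358957503287787, P(S=4)=2875231702727262208/26588814358957503287787, P(S=6)=46003707243636195328/79766443076872509863361, P(S=8)=23001853621818097664/8862938119652501095929, P(S=10)=86595213635079897088/8862938119652501095929, P(S=12)=2424665981782237118464/79766443076872509863361, P(S=14)=2041823984658725994496/26588814358957503287787, P(S=16)=4083647969317451988992/26588814358957503287787, P(S=18)=18668105002594066235392/79766443076872509863361, P(S=20)=6788401819125114994688/26588814358957503287787, P(S=22)=4722366482869645213696/26588814358957503287787, P(S=24)=4722366482869645213696/79766443076872509863361
E[|S_24|] = Σ_m |m|·P(S_24=m) = 496324569678082895425928/26588814358957503287787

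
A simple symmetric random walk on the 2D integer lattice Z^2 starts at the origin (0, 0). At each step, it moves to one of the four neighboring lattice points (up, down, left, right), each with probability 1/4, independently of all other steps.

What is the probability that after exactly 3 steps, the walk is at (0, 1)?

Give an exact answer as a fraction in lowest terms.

Answer: 9/64

Derivation:
Let h be the number of horizontal steps (so 3-h are vertical). To end at (0,1) need (h+0)/2 right-steps and ((3-h)+1)/2 up-steps.
Sum over h with 0 ≤ h ≤ 2, h ≡ 0 (mod 2), 3-h ≡ 1 (mod 2):
h=0: C(3,0)·C(0,0)·C(3,2) = 1·1·3 = 3
h=2: C(3,2)·C(2,1)·C(1,1) = 3·2·1 = 6
Total favorable: 9
Total paths: 4^3 = 64
P = 9/64 = 9/64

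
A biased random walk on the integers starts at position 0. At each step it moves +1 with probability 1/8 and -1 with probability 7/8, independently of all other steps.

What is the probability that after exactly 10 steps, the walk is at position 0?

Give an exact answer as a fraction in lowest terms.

To be at 0 after 10 steps: need exactly 5 steps of +1 and 5 of -1.
Number of such sequences: C(10,5) = 252
Each has probability (1/8)^5 · (7/8)^5 = 16807/1073741824
P = 252 · 16807/1073741824 = 1058841/268435456

Answer: 1058841/268435456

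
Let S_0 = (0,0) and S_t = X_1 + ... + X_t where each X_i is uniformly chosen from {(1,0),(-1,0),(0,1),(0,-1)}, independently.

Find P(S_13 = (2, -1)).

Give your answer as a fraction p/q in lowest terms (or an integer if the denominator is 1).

Let h be the number of horizontal steps (so 13-h are vertical). To end at (2,-1) need (h+2)/2 right-steps and ((13-h)-1)/2 up-steps.
Sum over h with 2 ≤ h ≤ 12, h ≡ 0 (mod 2), 13-h ≡ 1 (mod 2):
h=2: C(13,2)·C(2,2)·C(11,5) = 78·1·462 = 36036
h=4: C(13,4)·C(4,3)·C(9,4) = 715·4·126 = 360360
h=6: C(13,6)·C(6,4)·C(7,3) = 1716·15·35 = 900900
h=8: C(13,8)·C(8,5)·C(5,2) = 1287·56·10 = 720720
h=10: C(13,10)·C(10,6)·C(3,1) = 286·210·3 = 180180
h=12: C(13,12)·C(12,7)·C(1,0) = 13·792·1 = 10296
Total favorable: 2208492
Total paths: 4^13 = 67108864
P = 2208492/67108864 = 552123/16777216

Answer: 552123/16777216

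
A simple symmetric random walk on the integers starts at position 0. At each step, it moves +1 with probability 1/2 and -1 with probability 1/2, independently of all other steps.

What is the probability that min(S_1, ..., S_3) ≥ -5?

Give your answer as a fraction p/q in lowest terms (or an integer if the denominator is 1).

Let f(t,s) = #length-t paths at position s with S_1..S_t all ≥ -5.
f(t,s) = f(t-1,s-1) + f(t-1,s+1) for s ≥ -5; f(t,s) = 0 for s < -5.
t=0: f(0,0)=1
t=1: f(1,-1)=1 f(1,1)=1
t=2: f(2,-2)=1 f(2,0)=2 f(2,2)=1
t=3: f(3,-3)=1 f(3,-1)=3 f(3,1)=3 f(3,3)=1
Σ_s f(3,s) = 8
P = 8/8 = 1

Answer: 1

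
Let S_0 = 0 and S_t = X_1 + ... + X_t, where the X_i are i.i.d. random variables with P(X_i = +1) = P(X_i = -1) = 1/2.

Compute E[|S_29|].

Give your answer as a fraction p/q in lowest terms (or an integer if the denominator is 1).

Answer: 145422675/33554432

Derivation:
S_29 takes values m ≡ 1 (mod 2) with |m| ≤ 29; P(S_29=m) = C(29,(29+m)/2)/2^29.
Total paths: 2^29 = 536870912
Distribution: P(S=-29)=1/536870912, P(S=-27)=29/536870912, P(S=-25)=406/536870912, P(S=-23)=3654/536870912, P(S=-21)=23751/536870912, P(S=-19)=118755/536870912, P(S=-17)=475020/536870912, P(S=-15)=1560780/536870912, P(S=-13)=4292145/536870912, P(S=-11)=10015005/536870912, P(S=-9)=20030010/536870912, P(S=-7)=34597290/536870912, P(S=-5)=51895935/536870912, P(S=-3)=67863915/536870912, P(S=-1)=77558760/536870912, P(S=1)=77558760/536870912, P(S=3)=67863915/536870912, P(S=5)=51895935/536870912, P(S=7)=34597290/536870912, P(S=9)=20030010/536870912, P(S=11)=10015005/536870912, P(S=13)=4292145/536870912, P(S=15)=1560780/536870912, P(S=17)=475020/536870912, P(S=19)=118755/536870912, P(S=21)=23751/536870912, P(S=23)=3654/536870912, P(S=25)=406/536870912, P(S=27)=29/536870912, P(S=29)=1/536870912
E[|S_29|] = Σ_m |m|·P(S_29=m) = 2326762800/536870912 = 145422675/33554432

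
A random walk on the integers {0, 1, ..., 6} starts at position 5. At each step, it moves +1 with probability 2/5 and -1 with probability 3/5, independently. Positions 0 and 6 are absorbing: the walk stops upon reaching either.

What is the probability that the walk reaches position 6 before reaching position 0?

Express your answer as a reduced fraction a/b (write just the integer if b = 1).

Answer: 422/665

Derivation:
Biased walk: p = 2/5, q = 3/5, r = q/p = 3/2
Gambler's ruin: P(hit 6 before 0 | start at 5) = (1 - r^a)/(1 - r^N)
r^5 = 243/32; r^6 = 729/64
P = (1 - 243/32) / (1 - 729/64) = -211/32 / -665/64 = 422/665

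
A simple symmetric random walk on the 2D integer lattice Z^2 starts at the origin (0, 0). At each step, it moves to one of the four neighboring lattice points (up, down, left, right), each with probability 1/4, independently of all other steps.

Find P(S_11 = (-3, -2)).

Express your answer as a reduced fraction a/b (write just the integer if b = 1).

Let h be the number of horizontal steps (so 11-h are vertical). To end at (-3,-2) need (h-3)/2 right-steps and ((11-h)-2)/2 up-steps.
Sum over h with 3 ≤ h ≤ 9, h ≡ 1 (mod 2), 11-h ≡ 0 (mod 2):
h=3: C(11,3)·C(3,0)·C(8,3) = 165·1·56 = 9240
h=5: C(11,5)·C(5,1)·C(6,2) = 462·5·15 = 34650
h=7: C(11,7)·C(7,2)·C(4,1) = 330·21·4 = 27720
h=9: C(11,9)·C(9,3)·C(2,0) = 55·84·1 = 4620
Total favorable: 76230
Total paths: 4^11 = 4194304
P = 76230/4194304 = 38115/2097152

Answer: 38115/2097152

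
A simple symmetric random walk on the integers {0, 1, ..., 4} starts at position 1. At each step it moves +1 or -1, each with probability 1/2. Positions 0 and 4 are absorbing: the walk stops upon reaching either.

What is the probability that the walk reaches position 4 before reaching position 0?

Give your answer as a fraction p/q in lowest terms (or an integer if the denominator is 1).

Symmetric walk (p = 1/2): the harmonic-function argument gives P(hit 4 before 0 | start at 1) = a/N.
P = 1/4 = 1/4

Answer: 1/4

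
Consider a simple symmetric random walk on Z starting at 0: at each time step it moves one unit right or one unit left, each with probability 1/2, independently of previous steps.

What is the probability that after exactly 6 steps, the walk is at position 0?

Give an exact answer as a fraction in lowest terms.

Answer: 5/16

Derivation:
To reach position 0 after 6 steps: need 3 steps of +1 and 3 of -1.
Favorable paths: C(6,3) = 20
Total paths: 2^6 = 64
P = 20/64 = 5/16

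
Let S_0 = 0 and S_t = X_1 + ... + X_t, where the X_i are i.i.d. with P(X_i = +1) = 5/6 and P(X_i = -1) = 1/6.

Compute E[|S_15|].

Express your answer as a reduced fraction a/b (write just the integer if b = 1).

Answer: 10887572695/1088391168

Derivation:
S_15 takes values m ≡ 1 (mod 2) with |m| ≤ 15; P(S_15=m) = C(15,(15+m)/2) · (5/6)^((15+m)/2) · (1/6)^((15-m)/2).
Distribution: P(S=-15)=1/470184984576, P(S=-13)=25/156728328192, P(S=-11)=875/156728328192, P(S=-9)=56875/470184984576, P(S=-7)=284375/156728328192, P(S=-5)=3128125/156728328192, P(S=-3)=78203125/470184984576, P(S=-1)=55859375/52242776064, P(S=1)=279296875/52242776064, P(S=3)=9775390625/470184984576, P(S=5)=9775390625/156728328192, P(S=7)=22216796875/156728328192, P(S=9)=111083984375/470184984576, P(S=11)=42724609375/156728328192, P(S=13)=30517578125/156728328192, P(S=15)=30517578125/470184984576
E[|S_15|] = Σ_m |m|·P(S_15=m) = 10887572695/1088391168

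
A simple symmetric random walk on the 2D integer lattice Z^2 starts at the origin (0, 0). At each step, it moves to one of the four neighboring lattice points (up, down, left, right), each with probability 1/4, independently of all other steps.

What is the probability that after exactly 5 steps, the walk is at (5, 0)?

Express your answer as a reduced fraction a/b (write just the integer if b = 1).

Let h be the number of horizontal steps (so 5-h are vertical). To end at (5,0) need (h+5)/2 right-steps and ((5-h)+0)/2 up-steps.
Sum over h with 5 ≤ h ≤ 5, h ≡ 1 (mod 2), 5-h ≡ 0 (mod 2):
h=5: C(5,5)·C(5,5)·C(0,0) = 1·1·1 = 1
Total favorable: 1
Total paths: 4^5 = 1024
P = 1/1024 = 1/1024

Answer: 1/1024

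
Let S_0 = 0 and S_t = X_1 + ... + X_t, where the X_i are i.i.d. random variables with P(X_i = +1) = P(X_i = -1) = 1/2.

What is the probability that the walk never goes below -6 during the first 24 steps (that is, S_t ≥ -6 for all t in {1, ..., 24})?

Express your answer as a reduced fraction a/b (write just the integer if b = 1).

Let f(t,s) = #length-t paths at position s with S_1..S_t all ≥ -6.
f(t,s) = f(t-1,s-1) + f(t-1,s+1) for s ≥ -6; f(t,s) = 0 for s < -6.
t=0: f(0,0)=1
t=1: f(1,-1)=1 f(1,1)=1
t=2: f(2,-2)=1 f(2,0)=2 f(2,2)=1
t=3: f(3,-3)=1 f(3,-1)=3 f(3,1)=3 f(3,3)=1
t=4: f(4,-4)=1 f(4,-2)=4 f(4,0)=6 f(4,2)=4 f(4,4)=1
t=5: f(5,-5)=1 f(5,-3)=5 f(5,-1)=10 f(5,1)=10 f(5,3)=5 f(5,5)=1
t=6: f(6,-6)=1 f(6,-4)=6 f(6,-2)=15 f(6,0)=20 f(6,2)=15 f(6,4)=6 f(6,6)=1
t=7: f(7,-5)=7 f(7,-3)=21 f(7,-1)=35 f(7,1)=35 f(7,3)=21 f(7,5)=7 f(7,7)=1
t=8: f(8,-6)=7 f(8,-4)=28 f(8,-2)=56 f(8,0)=70 f(8,2)=56 f(8,4)=28 f(8,6)=8 f(8,8)=1
t=9: f(9,-5)=35 f(9,-3)=84 f(9,-1)=126 f(9,1)=126 f(9,3)=84 f(9,5)=36 f(9,7)=9 f(9,9)=1
t=10: f(10,-6)=35 f(10,-4)=119 f(10,-2)=210 f(10,0)=252 f(10,2)=210 f(10,4)=120 f(10,6)=45 f(10,8)=10 f(10,10)=1
t=11: f(11,-5)=154 f(11,-3)=329 f(11,-1)=462 f(11,1)=462 f(11,3)=330 f(11,5)=165 f(11,7)=55 f(11,9)=11 f(11,11)=1
t=12: f(12,-6)=154 f(12,-4)=483 f(12,-2)=791 f(12,0)=924 f(12,2)=792 f(12,4)=495 f(12,6)=220 f(12,8)=66 f(12,10)=12 f(12,12)=1
t=13: f(13,-5)=637 f(13,-3)=1274 f(13,-1)=1715 f(13,1)=1716 f(13,3)=1287 f(13,5)=715 f(13,7)=286 f(13,9)=78 f(13,11)=13 f(13,13)=1
t=14: f(14,-6)=637 f(14,-4)=1911 f(14,-2)=2989 f(14,0)=3431 f(14,2)=3003 f(14,4)=2002 f(14,6)=1001 f(14,8)=364 f(14,10)=91 f(14,12)=14 f(14,14)=1
t=15: f(15,-5)=2548 f(15,-3)=4900 f(15,-1)=6420 f(15,1)=6434 f(15,3)=5005 f(15,5)=3003 f(15,7)=1365 f(15,9)=455 f(15,11)=105 f(15,13)=15 f(15,15)=1
t=16: f(16,-6)=2548 f(16,-4)=7448 f(16,-2)=11320 f(16,0)=12854 f(16,2)=11439 f(16,4)=8008 f(16,6)=4368 f(16,8)=1820 f(16,10)=560 f(16,12)=120 f(16,14)=16 f(16,16)=1
t=17: f(17,-5)=9996 f(17,-3)=18768 f(17,-1)=24174 f(17,1)=24293 f(17,3)=19447 f(17,5)=12376 f(17,7)=6188 f(17,9)=2380 f(17,11)=680 f(17,13)=136 f(17,15)=17 f(17,17)=1
t=18: f(18,-6)=9996 f(18,-4)=28764 f(18,-2)=42942 f(18,0)=48467 f(18,2)=43740 f(18,4)=31823 f(18,6)=18564 f(18,8)=8568 f(18,10)=3060 f(18,12)=816 f(18,14)=153 f(18,16)=18 f(18,18)=1
t=19: f(19,-5)=38760 f(19,-3)=71706 f(19,-1)=91409 f(19,1)=92207 f(19,3)=75563 f(19,5)=50387 f(19,7)=27132 f(19,9)=11628 f(19,11)=3876 f(19,13)=969 f(19,15)=171 f(19,17)=19 f(19,19)=1
t=20: f(20,-6)=38760 f(20,-4)=110466 f(20,-2)=163115 f(20,0)=183616 f(20,2)=167770 f(20,4)=125950 f(20,6)=77519 f(20,8)=38760 f(20,10)=15504 f(20,12)=4845 f(20,14)=1140 f(20,16)=190 f(20,18)=20 f(20,20)=1
t=21: f(21,-5)=149226 f(21,-3)=273581 f(21,-1)=346731 f(21,1)=351386 f(21,3)=293720 f(21,5)=203469 f(21,7)=116279 f(21,9)=54264 f(21,11)=20349 f(21,13)=5985 f(21,15)=1330 f(21,17)=210 f(21,19)=21 f(21,21)=1
t=22: f(22,-6)=149226 f(22,-4)=422807 f(22,-2)=620312 f(22,0)=698117 f(22,2)=645106 f(22,4)=497189 f(22,6)=319748 f(22,8)=170543 f(22,10)=74613 f(22,12)=26334 f(22,14)=7315 f(22,16)=1540 f(22,18)=231 f(22,20)=22 f(22,22)=1
t=23: f(23,-5)=572033 f(23,-3)=1043119 f(23,-1)=1318429 f(23,1)=1343223 f(23,3)=1142295 f(23,5)=816937 f(23,7)=490291 f(23,9)=245156 f(23,11)=100947 f(23,13)=33649 f(23,15)=8855 f(23,17)=1771 f(23,19)=253 f(23,21)=23 f(23,23)=1
t=24: f(24,-6)=572033 f(24,-4)=1615152 f(24,-2)=2361548 f(24,0)=2661652 f(24,2)=2485518 f(24,4)=1959232 f(24,6)=1307228 f(24,8)=735447 f(24,10)=346103 f(24,12)=134596 f(24,14)=42504 f(24,16)=10626 f(24,18)=2024 f(24,20)=276 f(24,22)=24 f(24,24)=1
Σ_s f(24,s) = 14233964
P = 14233964/16777216 = 3558491/4194304

Answer: 3558491/4194304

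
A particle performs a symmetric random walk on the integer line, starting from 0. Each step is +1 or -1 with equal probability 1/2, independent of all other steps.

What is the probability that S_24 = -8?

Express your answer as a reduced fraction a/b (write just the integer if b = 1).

To reach position -8 after 24 steps: need 8 steps of +1 and 16 of -1.
Favorable paths: C(24,8) = 735471
Total paths: 2^24 = 16777216
P = 735471/16777216 = 735471/16777216

Answer: 735471/16777216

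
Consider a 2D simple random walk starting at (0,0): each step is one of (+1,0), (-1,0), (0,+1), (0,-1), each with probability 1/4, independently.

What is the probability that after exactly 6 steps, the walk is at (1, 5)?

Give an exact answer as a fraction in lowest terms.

Answer: 3/2048

Derivation:
Let h be the number of horizontal steps (so 6-h are vertical). To end at (1,5) need (h+1)/2 right-steps and ((6-h)+5)/2 up-steps.
Sum over h with 1 ≤ h ≤ 1, h ≡ 1 (mod 2), 6-h ≡ 1 (mod 2):
h=1: C(6,1)·C(1,1)·C(5,5) = 6·1·1 = 6
Total favorable: 6
Total paths: 4^6 = 4096
P = 6/4096 = 3/2048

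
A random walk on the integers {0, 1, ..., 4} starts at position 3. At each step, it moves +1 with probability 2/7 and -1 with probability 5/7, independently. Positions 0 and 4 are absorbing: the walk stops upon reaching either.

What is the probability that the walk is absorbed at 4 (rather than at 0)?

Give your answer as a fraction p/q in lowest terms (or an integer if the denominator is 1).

Answer: 78/203

Derivation:
Biased walk: p = 2/7, q = 5/7, r = q/p = 5/2
Gambler's ruin: P(hit 4 before 0 | start at 3) = (1 - r^a)/(1 - r^N)
r^3 = 125/8; r^4 = 625/16
P = (1 - 125/8) / (1 - 625/16) = -117/8 / -609/16 = 78/203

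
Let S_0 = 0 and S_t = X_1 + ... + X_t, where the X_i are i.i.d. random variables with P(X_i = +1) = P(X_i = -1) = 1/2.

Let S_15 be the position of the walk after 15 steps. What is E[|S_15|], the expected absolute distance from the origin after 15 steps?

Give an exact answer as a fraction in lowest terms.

S_15 takes values m ≡ 1 (mod 2) with |m| ≤ 15; P(S_15=m) = C(15,(15+m)/2)/2^15.
Total paths: 2^15 = 32768
Distribution: P(S=-15)=1/32768, P(S=-13)=15/32768, P(S=-11)=105/32768, P(S=-9)=455/32768, P(S=-7)=1365/32768, P(S=-5)=3003/32768, P(S=-3)=5005/32768, P(S=-1)=6435/32768, P(S=1)=6435/32768, P(S=3)=5005/32768, P(S=5)=3003/32768, P(S=7)=1365/32768, P(S=9)=455/32768, P(S=11)=105/32768, P(S=13)=15/32768, P(S=15)=1/32768
E[|S_15|] = Σ_m |m|·P(S_15=m) = 102960/32768 = 6435/2048

Answer: 6435/2048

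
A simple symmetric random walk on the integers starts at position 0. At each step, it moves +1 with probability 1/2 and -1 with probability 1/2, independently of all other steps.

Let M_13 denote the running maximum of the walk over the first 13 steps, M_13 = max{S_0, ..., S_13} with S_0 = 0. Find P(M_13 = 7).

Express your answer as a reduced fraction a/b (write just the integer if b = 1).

Answer: 143/4096

Derivation:
Let M_13 = max(S_0,...,S_13). Use the reflection principle: for j ≥ 1, #{paths with M_13 ≥ j} = #{S_13 ≥ j} + #{S_13 ≥ j+1}.
By reflection, #{M_13 ≥ 7} = #{S_13 ≥ 7} + #{S_13 ≥ 8} = 378 + 92 = 470.
#{M_13 ≥ 8} = #{S_13 ≥ 8} + #{S_13 ≥ 9} = 92 + 92 = 184.
#{M_13 = 7} = 470 - 184 = 286.
P(M_13 = 7) = 286/8192 = 143/4096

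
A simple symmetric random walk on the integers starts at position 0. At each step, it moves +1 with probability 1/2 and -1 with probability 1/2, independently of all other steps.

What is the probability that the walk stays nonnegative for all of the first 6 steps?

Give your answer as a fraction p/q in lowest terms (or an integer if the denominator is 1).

Answer: 5/16

Derivation:
Let f(t,s) = #length-t paths at position s with S_1..S_t all ≥ 0.
f(t,s) = f(t-1,s-1) + f(t-1,s+1) for s ≥ 0; f(t,s) = 0 for s < 0.
t=0: f(0,0)=1
t=1: f(1,1)=1
t=2: f(2,0)=1 f(2,2)=1
t=3: f(3,1)=2 f(3,3)=1
t=4: f(4,0)=2 f(4,2)=3 f(4,4)=1
t=5: f(5,1)=5 f(5,3)=4 f(5,5)=1
t=6: f(6,0)=5 f(6,2)=9 f(6,4)=5 f(6,6)=1
Σ_s f(6,s) = 20
P = 20/64 = 5/16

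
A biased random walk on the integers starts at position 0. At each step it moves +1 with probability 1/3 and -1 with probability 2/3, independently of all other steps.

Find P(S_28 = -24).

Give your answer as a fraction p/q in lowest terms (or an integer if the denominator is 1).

Answer: 939524096/847288609443

Derivation:
To reach position -24 after 28 steps: need 2 steps of +1 and 26 steps of -1.
Number of such sequences: C(28,2) = 378
Each has probability (1/3)^2 · (2/3)^26 = 67108864/22876792454961
P = 378 · 67108864/22876792454961 = 939524096/847288609443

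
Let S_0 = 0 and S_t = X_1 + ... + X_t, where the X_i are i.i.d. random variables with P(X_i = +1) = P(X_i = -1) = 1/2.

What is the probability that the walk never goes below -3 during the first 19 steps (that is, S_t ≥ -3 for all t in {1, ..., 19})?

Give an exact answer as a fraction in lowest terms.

Answer: 20995/32768

Derivation:
Let f(t,s) = #length-t paths at position s with S_1..S_t all ≥ -3.
f(t,s) = f(t-1,s-1) + f(t-1,s+1) for s ≥ -3; f(t,s) = 0 for s < -3.
t=0: f(0,0)=1
t=1: f(1,-1)=1 f(1,1)=1
t=2: f(2,-2)=1 f(2,0)=2 f(2,2)=1
t=3: f(3,-3)=1 f(3,-1)=3 f(3,1)=3 f(3,3)=1
t=4: f(4,-2)=4 f(4,0)=6 f(4,2)=4 f(4,4)=1
t=5: f(5,-3)=4 f(5,-1)=10 f(5,1)=10 f(5,3)=5 f(5,5)=1
t=6: f(6,-2)=14 f(6,0)=20 f(6,2)=15 f(6,4)=6 f(6,6)=1
t=7: f(7,-3)=14 f(7,-1)=34 f(7,1)=35 f(7,3)=21 f(7,5)=7 f(7,7)=1
t=8: f(8,-2)=48 f(8,0)=69 f(8,2)=56 f(8,4)=28 f(8,6)=8 f(8,8)=1
t=9: f(9,-3)=48 f(9,-1)=117 f(9,1)=125 f(9,3)=84 f(9,5)=36 f(9,7)=9 f(9,9)=1
t=10: f(10,-2)=165 f(10,0)=242 f(10,2)=209 f(10,4)=120 f(10,6)=45 f(10,8)=10 f(10,10)=1
t=11: f(11,-3)=165 f(11,-1)=407 f(11,1)=451 f(11,3)=329 f(11,5)=165 f(11,7)=55 f(11,9)=11 f(11,11)=1
t=12: f(12,-2)=572 f(12,0)=858 f(12,2)=780 f(12,4)=494 f(12,6)=220 f(12,8)=66 f(12,10)=12 f(12,12)=1
t=13: f(13,-3)=572 f(13,-1)=1430 f(13,1)=1638 f(13,3)=1274 f(13,5)=714 f(13,7)=286 f(13,9)=78 f(13,11)=13 f(13,13)=1
t=14: f(14,-2)=2002 f(14,0)=3068 f(14,2)=2912 f(14,4)=1988 f(14,6)=1000 f(14,8)=364 f(14,10)=91 f(14,12)=14 f(14,14)=1
t=15: f(15,-3)=2002 f(15,-1)=5070 f(15,1)=5980 f(15,3)=4900 f(15,5)=2988 f(15,7)=1364 f(15,9)=455 f(15,11)=105 f(15,13)=15 f(15,15)=1
t=16: f(16,-2)=7072 f(16,0)=11050 f(16,2)=10880 f(16,4)=7888 f(16,6)=4352 f(16,8)=1819 f(16,10)=560 f(16,12)=120 f(16,14)=16 f(16,16)=1
t=17: f(17,-3)=7072 f(17,-1)=18122 f(17,1)=21930 f(17,3)=18768 f(17,5)=12240 f(17,7)=6171 f(17,9)=2379 f(17,11)=680 f(17,13)=136 f(17,15)=17 f(17,17)=1
t=18: f(18,-2)=25194 f(18,0)=40052 f(18,2)=40698 f(18,4)=31008 f(18,6)=18411 f(18,8)=8550 f(18,10)=3059 f(18,12)=816 f(18,14)=153 f(18,16)=18 f(18,18)=1
t=19: f(19,-3)=25194 f(19,-1)=65246 f(19,1)=80750 f(19,3)=71706 f(19,5)=49419 f(19,7)=26961 f(19,9)=11609 f(19,11)=3875 f(19,13)=969 f(19,15)=171 f(19,17)=19 f(19,19)=1
Σ_s f(19,s) = 335920
P = 335920/524288 = 20995/32768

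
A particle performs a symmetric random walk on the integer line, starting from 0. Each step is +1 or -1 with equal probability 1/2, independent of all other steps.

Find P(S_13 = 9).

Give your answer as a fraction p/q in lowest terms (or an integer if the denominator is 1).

Answer: 39/4096

Derivation:
To reach position 9 after 13 steps: need 11 steps of +1 and 2 of -1.
Favorable paths: C(13,11) = 78
Total paths: 2^13 = 8192
P = 78/8192 = 39/4096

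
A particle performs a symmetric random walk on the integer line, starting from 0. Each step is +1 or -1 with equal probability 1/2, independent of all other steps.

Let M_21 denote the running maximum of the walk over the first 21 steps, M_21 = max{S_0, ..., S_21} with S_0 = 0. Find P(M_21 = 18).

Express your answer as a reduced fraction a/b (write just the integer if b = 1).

Answer: 21/2097152

Derivation:
Let M_21 = max(S_0,...,S_21). Use the reflection principle: for j ≥ 1, #{paths with M_21 ≥ j} = #{S_21 ≥ j} + #{S_21 ≥ j+1}.
By reflection, #{M_21 ≥ 18} = #{S_21 ≥ 18} + #{S_21 ≥ 19} = 22 + 22 = 44.
#{M_21 ≥ 19} = #{S_21 ≥ 19} + #{S_21 ≥ 20} = 22 + 1 = 23.
#{M_21 = 18} = 44 - 23 = 21.
P(M_21 = 18) = 21/2097152 = 21/2097152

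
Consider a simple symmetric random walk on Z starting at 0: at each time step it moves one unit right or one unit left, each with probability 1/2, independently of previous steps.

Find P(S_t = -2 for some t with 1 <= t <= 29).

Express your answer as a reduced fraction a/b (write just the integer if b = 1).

Answer: 23859587/33554432

Derivation:
Count via complement. Let g(t,s) = #length-t paths at position s with S_1..S_t all ≠ -2.
g(t,s) = g(t-1,s-1) + g(t-1,s+1) for s ≠ -2; g(t,-2) = 0.
t=0: g(0,0)=1
t=1: g(1,-1)=1 g(1,1)=1
t=2: g(2,0)=2 g(2,2)=1
t=3: g(3,-1)=2 g(3,1)=3 g(3,3)=1
t=4: g(4,0)=5 g(4,2)=4 g(4,4)=1
t=5: g(5,-1)=5 g(5,1)=9 g(5,3)=5 g(5,5)=1
t=6: g(6,0)=14 g(6,2)=14 g(6,4)=6 g(6,6)=1
t=7: g(7,-1)=14 g(7,1)=28 g(7,3)=20 g(7,5)=7 g(7,7)=1
t=8: g(8,0)=42 g(8,2)=48 g(8,4)=27 g(8,6)=8 g(8,8)=1
t=9: g(9,-1)=42 g(9,1)=90 g(9,3)=75 g(9,5)=35 g(9,7)=9 g(9,9)=1
t=10: g(10,0)=132 g(10,2)=165 g(10,4)=110 g(10,6)=44 g(10,8)=10 g(10,10)=1
t=11: g(11,-1)=132 g(11,1)=297 g(11,3)=275 g(11,5)=154 g(11,7)=54 g(11,9)=11 g(11,11)=1
t=12: g(12,0)=429 g(12,2)=572 g(12,4)=429 g(12,6)=208 g(12,8)=65 g(12,10)=12 g(12,12)=1
t=13: g(13,-1)=429 g(13,1)=1001 g(13,3)=1001 g(13,5)=637 g(13,7)=273 g(13,9)=77 g(13,11)=13 g(13,13)=1
t=14: g(14,0)=1430 g(14,2)=2002 g(14,4)=1638 g(14,6)=910 g(14,8)=350 g(14,10)=90 g(14,12)=14 g(14,14)=1
t=15: g(15,-1)=1430 g(15,1)=3432 g(15,3)=3640 g(15,5)=2548 g(15,7)=1260 g(15,9)=440 g(15,11)=104 g(15,13)=15 g(15,15)=1
t=16: g(16,0)=4862 g(16,2)=7072 g(16,4)=6188 g(16,6)=3808 g(16,8)=1700 g(16,10)=544 g(16,12)=119 g(16,14)=16 g(16,16)=1
t=17: g(17,-1)=4862 g(17,1)=11934 g(17,3)=13260 g(17,5)=9996 g(17,7)=5508 g(17,9)=2244 g(17,11)=663 g(17,13)=135 g(17,15)=17 g(17,17)=1
t=18: g(18,0)=16796 g(18,2)=25194 g(18,4)=23256 g(18,6)=15504 g(18,8)=7752 g(18,10)=2907 g(18,12)=798 g(18,14)=152 g(18,16)=18 g(18,18)=1
t=19: g(19,-1)=16796 g(19,1)=41990 g(19,3)=48450 g(19,5)=38760 g(19,7)=23256 g(19,9)=10659 g(19,11)=3705 g(19,13)=950 g(19,15)=170 g(19,17)=19 g(19,19)=1
t=20: g(20,0)=58786 g(20,2)=90440 g(20,4)=87210 g(20,6)=62016 g(20,8)=33915 g(20,10)=14364 g(20,12)=4655 g(20,14)=1120 g(20,16)=189 g(20,18)=20 g(20,20)=1
t=21: g(21,-1)=58786 g(21,1)=149226 g(21,3)=177650 g(21,5)=149226 g(21,7)=95931 g(21,9)=48279 g(21,11)=19019 g(21,13)=5775 g(21,15)=1309 g(21,17)=209 g(21,19)=21 g(21,21)=1
t=22: g(22,0)=208012 g(22,2)=326876 g(22,4)=326876 g(22,6)=245157 g(22,8)=144210 g(22,10)=67298 g(22,12)=24794 g(22,14)=7084 g(22,16)=1518 g(22,18)=230 g(22,20)=22 g(22,22)=1
t=23: g(23,-1)=208012 g(23,1)=534888 g(23,3)=653752 g(23,5)=572033 g(23,7)=389367 g(23,9)=211508 g(23,11)=92092 g(23,13)=31878 g(23,15)=8602 g(23,17)=1748 g(23,19)=252 g(23,21)=23 g(23,23)=1
t=24: g(24,0)=742900 g(24,2)=1188640 g(24,4)=1225785 g(24,6)=961400 g(24,8)=600875 g(24,10)=303600 g(24,12)=123970 g(24,14)=40480 g(24,16)=10350 g(24,18)=2000 g(24,20)=275 g(24,22)=24 g(24,24)=1
t=25: g(25,-1)=742900 g(25,1)=1931540 g(25,3)=2414425 g(25,5)=2187185 g(25,7)=1562275 g(25,9)=904475 g(25,11)=427570 g(25,13)=164450 g(25,15)=50830 g(25,17)=12350 g(25,19)=2275 g(25,21)=299 g(25,23)=25 g(25,25)=1
t=26: g(26,0)=2674440 g(26,2)=4345965 g(26,4)=4601610 g(26,6)=3749460 g(26,8)=2466750 g(26,10)=1332045 g(26,12)=592020 g(26,14)=215280 g(26,16)=63180 g(26,18)=14625 g(26,20)=2574 g(26,22)=324 g(26,24)=26 g(26,26)=1
t=27: g(27,-1)=2674440 g(27,1)=7020405 g(27,3)=8947575 g(27,5)=8351070 g(27,7)=6216210 g(27,9)=3798795 g(27,11)=1924065 g(27,13)=807300 g(27,15)=278460 g(27,17)=77805 g(27,19)=17199 g(27,21)=2898 g(27,23)=350 g(27,25)=27 g(27,27)=1
t=28: g(28,0)=9694845 g(28,2)=15967980 g(28,4)=17298645 g(28,6)=14567280 g(28,8)=10015005 g(28,10)=5722860 g(28,12)=2731365 g(28,14)=1085760 g(28,16)=356265 g(28,18)=95004 g(28,20)=20097 g(28,22)=3248 g(28,24)=377 g(28,26)=28 g(28,28)=1
t=29: g(29,-1)=9694845 g(29,1)=25662825 g(29,3)=33266625 g(29,5)=31865925 g(29,7)=24582285 g(29,9)=15737865 g(29,11)=8454225 g(29,13)=3817125 g(29,15)=1442025 g(29,17)=451269 g(29,19)=115101 g(29,21)=23345 g(29,23)=3625 g(29,25)=405 g(29,27)=29 g(29,29)=1
Paths never hitting -2: Σ_s g(29,s) = 155117520
Paths hitting -2: 2^29 - 155117520 = 381753392
P = 381753392/536870912 = 23859587/33554432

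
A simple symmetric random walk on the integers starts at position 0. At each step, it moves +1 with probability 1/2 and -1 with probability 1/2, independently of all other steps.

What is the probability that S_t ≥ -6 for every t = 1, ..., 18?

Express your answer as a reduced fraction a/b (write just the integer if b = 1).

Let f(t,s) = #length-t paths at position s with S_1..S_t all ≥ -6.
f(t,s) = f(t-1,s-1) + f(t-1,s+1) for s ≥ -6; f(t,s) = 0 for s < -6.
t=0: f(0,0)=1
t=1: f(1,-1)=1 f(1,1)=1
t=2: f(2,-2)=1 f(2,0)=2 f(2,2)=1
t=3: f(3,-3)=1 f(3,-1)=3 f(3,1)=3 f(3,3)=1
t=4: f(4,-4)=1 f(4,-2)=4 f(4,0)=6 f(4,2)=4 f(4,4)=1
t=5: f(5,-5)=1 f(5,-3)=5 f(5,-1)=10 f(5,1)=10 f(5,3)=5 f(5,5)=1
t=6: f(6,-6)=1 f(6,-4)=6 f(6,-2)=15 f(6,0)=20 f(6,2)=15 f(6,4)=6 f(6,6)=1
t=7: f(7,-5)=7 f(7,-3)=21 f(7,-1)=35 f(7,1)=35 f(7,3)=21 f(7,5)=7 f(7,7)=1
t=8: f(8,-6)=7 f(8,-4)=28 f(8,-2)=56 f(8,0)=70 f(8,2)=56 f(8,4)=28 f(8,6)=8 f(8,8)=1
t=9: f(9,-5)=35 f(9,-3)=84 f(9,-1)=126 f(9,1)=126 f(9,3)=84 f(9,5)=36 f(9,7)=9 f(9,9)=1
t=10: f(10,-6)=35 f(10,-4)=119 f(10,-2)=210 f(10,0)=252 f(10,2)=210 f(10,4)=120 f(10,6)=45 f(10,8)=10 f(10,10)=1
t=11: f(11,-5)=154 f(11,-3)=329 f(11,-1)=462 f(11,1)=462 f(11,3)=330 f(11,5)=165 f(11,7)=55 f(11,9)=11 f(11,11)=1
t=12: f(12,-6)=154 f(12,-4)=483 f(12,-2)=791 f(12,0)=924 f(12,2)=792 f(12,4)=495 f(12,6)=220 f(12,8)=66 f(12,10)=12 f(12,12)=1
t=13: f(13,-5)=637 f(13,-3)=1274 f(13,-1)=1715 f(13,1)=1716 f(13,3)=1287 f(13,5)=715 f(13,7)=286 f(13,9)=78 f(13,11)=13 f(13,13)=1
t=14: f(14,-6)=637 f(14,-4)=1911 f(14,-2)=2989 f(14,0)=3431 f(14,2)=3003 f(14,4)=2002 f(14,6)=1001 f(14,8)=364 f(14,10)=91 f(14,12)=14 f(14,14)=1
t=15: f(15,-5)=2548 f(15,-3)=4900 f(15,-1)=6420 f(15,1)=6434 f(15,3)=5005 f(15,5)=3003 f(15,7)=1365 f(15,9)=455 f(15,11)=105 f(15,13)=15 f(15,15)=1
t=16: f(16,-6)=2548 f(16,-4)=7448 f(16,-2)=11320 f(16,0)=12854 f(16,2)=11439 f(16,4)=8008 f(16,6)=4368 f(16,8)=1820 f(16,10)=560 f(16,12)=120 f(16,14)=16 f(16,16)=1
t=17: f(17,-5)=9996 f(17,-3)=18768 f(17,-1)=24174 f(17,1)=24293 f(17,3)=19447 f(17,5)=12376 f(17,7)=6188 f(17,9)=2380 f(17,11)=680 f(17,13)=136 f(17,15)=17 f(17,17)=1
t=18: f(18,-6)=9996 f(18,-4)=28764 f(18,-2)=42942 f(18,0)=48467 f(18,2)=43740 f(18,4)=31823 f(18,6)=18564 f(18,8)=8568 f(18,10)=3060 f(18,12)=816 f(18,14)=153 f(18,16)=18 f(18,18)=1
Σ_s f(18,s) = 236912
P = 236912/262144 = 14807/16384

Answer: 14807/16384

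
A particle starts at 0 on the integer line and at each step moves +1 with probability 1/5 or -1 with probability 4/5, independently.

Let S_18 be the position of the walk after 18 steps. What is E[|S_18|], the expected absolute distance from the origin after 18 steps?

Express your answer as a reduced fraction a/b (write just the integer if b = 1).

S_18 takes values m ≡ 0 (mod 2) with |m| ≤ 18; P(S_18=m) = C(18,(18+m)/2) · (1/5)^((18+m)/2) · (4/5)^((18-m)/2).
Distribution: P(S=-18)=68719476736/3814697265625, P(S=-16)=309237645312/3814697265625, P(S=-14)=657129996288/3814697265625, P(S=-12)=876173328384/3814697265625, P(S=-10)=164282499072/762939453125, P(S=-8)=574988746752/3814697265625, P(S=-6)=311452237824/3814697265625, P(S=-4)=133479530496/3814697265625, P(S=-2)=45883588608/3814697265625, P(S=0)=2549088256/762939453125, P(S=2)=2867724288/3814697265625, P(S=4)=521404416/3814697265625, P(S=6)=76038144/3814697265625, P(S=8)=8773632/3814697265625, P(S=10)=156672/762939453125, P(S=12)=52224/3814697265625, P(S=14)=2448/3814697265625, P(S=16)=72/3814697265625, P(S=18)=1/3814697265625
E[|S_18|] = Σ_m |m|·P(S_18=m) = 8243088485706/762939453125

Answer: 8243088485706/762939453125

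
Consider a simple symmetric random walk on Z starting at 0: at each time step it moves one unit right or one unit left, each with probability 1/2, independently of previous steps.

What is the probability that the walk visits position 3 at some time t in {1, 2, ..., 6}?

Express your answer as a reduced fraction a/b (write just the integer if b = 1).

Count via complement. Let g(t,s) = #length-t paths at position s with S_1..S_t all ≠ 3.
g(t,s) = g(t-1,s-1) + g(t-1,s+1) for s ≠ 3; g(t,3) = 0.
t=0: g(0,0)=1
t=1: g(1,-1)=1 g(1,1)=1
t=2: g(2,-2)=1 g(2,0)=2 g(2,2)=1
t=3: g(3,-3)=1 g(3,-1)=3 g(3,1)=3
t=4: g(4,-4)=1 g(4,-2)=4 g(4,0)=6 g(4,2)=3
t=5: g(5,-5)=1 g(5,-3)=5 g(5,-1)=10 g(5,1)=9
t=6: g(6,-6)=1 g(6,-4)=6 g(6,-2)=15 g(6,0)=19 g(6,2)=9
Paths never hitting 3: Σ_s g(6,s) = 50
Paths hitting 3: 2^6 - 50 = 14
P = 14/64 = 7/32

Answer: 7/32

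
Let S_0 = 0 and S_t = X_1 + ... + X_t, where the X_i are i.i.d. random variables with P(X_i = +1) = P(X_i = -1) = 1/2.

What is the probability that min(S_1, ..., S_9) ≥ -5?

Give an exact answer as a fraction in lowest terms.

Let f(t,s) = #length-t paths at position s with S_1..S_t all ≥ -5.
f(t,s) = f(t-1,s-1) + f(t-1,s+1) for s ≥ -5; f(t,s) = 0 for s < -5.
t=0: f(0,0)=1
t=1: f(1,-1)=1 f(1,1)=1
t=2: f(2,-2)=1 f(2,0)=2 f(2,2)=1
t=3: f(3,-3)=1 f(3,-1)=3 f(3,1)=3 f(3,3)=1
t=4: f(4,-4)=1 f(4,-2)=4 f(4,0)=6 f(4,2)=4 f(4,4)=1
t=5: f(5,-5)=1 f(5,-3)=5 f(5,-1)=10 f(5,1)=10 f(5,3)=5 f(5,5)=1
t=6: f(6,-4)=6 f(6,-2)=15 f(6,0)=20 f(6,2)=15 f(6,4)=6 f(6,6)=1
t=7: f(7,-5)=6 f(7,-3)=21 f(7,-1)=35 f(7,1)=35 f(7,3)=21 f(7,5)=7 f(7,7)=1
t=8: f(8,-4)=27 f(8,-2)=56 f(8,0)=70 f(8,2)=56 f(8,4)=28 f(8,6)=8 f(8,8)=1
t=9: f(9,-5)=27 f(9,-3)=83 f(9,-1)=126 f(9,1)=126 f(9,3)=84 f(9,5)=36 f(9,7)=9 f(9,9)=1
Σ_s f(9,s) = 492
P = 492/512 = 123/128

Answer: 123/128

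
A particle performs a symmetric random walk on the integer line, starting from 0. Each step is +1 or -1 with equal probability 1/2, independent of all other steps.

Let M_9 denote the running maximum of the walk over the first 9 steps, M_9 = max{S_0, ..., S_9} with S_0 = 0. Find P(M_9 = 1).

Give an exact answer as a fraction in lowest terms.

Let M_9 = max(S_0,...,S_9). Use the reflection principle: for j ≥ 1, #{paths with M_9 ≥ j} = #{S_9 ≥ j} + #{S_9 ≥ j+1}.
By reflection, #{M_9 ≥ 1} = #{S_9 ≥ 1} + #{S_9 ≥ 2} = 256 + 130 = 386.
#{M_9 ≥ 2} = #{S_9 ≥ 2} + #{S_9 ≥ 3} = 130 + 130 = 260.
#{M_9 = 1} = 386 - 260 = 126.
P(M_9 = 1) = 126/512 = 63/256

Answer: 63/256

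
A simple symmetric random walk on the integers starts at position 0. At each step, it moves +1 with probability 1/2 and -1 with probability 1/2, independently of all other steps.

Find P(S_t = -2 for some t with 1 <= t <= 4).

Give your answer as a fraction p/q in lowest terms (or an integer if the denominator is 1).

Count via complement. Let g(t,s) = #length-t paths at position s with S_1..S_t all ≠ -2.
g(t,s) = g(t-1,s-1) + g(t-1,s+1) for s ≠ -2; g(t,-2) = 0.
t=0: g(0,0)=1
t=1: g(1,-1)=1 g(1,1)=1
t=2: g(2,0)=2 g(2,2)=1
t=3: g(3,-1)=2 g(3,1)=3 g(3,3)=1
t=4: g(4,0)=5 g(4,2)=4 g(4,4)=1
Paths never hitting -2: Σ_s g(4,s) = 10
Paths hitting -2: 2^4 - 10 = 6
P = 6/16 = 3/8

Answer: 3/8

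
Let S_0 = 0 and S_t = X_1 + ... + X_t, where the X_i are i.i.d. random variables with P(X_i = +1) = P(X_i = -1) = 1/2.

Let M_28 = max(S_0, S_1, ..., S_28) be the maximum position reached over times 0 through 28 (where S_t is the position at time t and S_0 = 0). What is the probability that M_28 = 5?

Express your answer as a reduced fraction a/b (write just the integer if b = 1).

Answer: 5368545/67108864

Derivation:
Let M_28 = max(S_0,...,S_28). Use the reflection principle: for j ≥ 1, #{paths with M_28 ≥ j} = #{S_28 ≥ j} + #{S_28 ≥ j+1}.
By reflection, #{M_28 ≥ 5} = #{S_28 ≥ 5} + #{S_28 ≥ 6} = 46295513 + 46295513 = 92591026.
#{M_28 ≥ 6} = #{S_28 ≥ 6} + #{S_28 ≥ 7} = 46295513 + 24821333 = 71116846.
#{M_28 = 5} = 92591026 - 71116846 = 21474180.
P(M_28 = 5) = 21474180/268435456 = 5368545/67108864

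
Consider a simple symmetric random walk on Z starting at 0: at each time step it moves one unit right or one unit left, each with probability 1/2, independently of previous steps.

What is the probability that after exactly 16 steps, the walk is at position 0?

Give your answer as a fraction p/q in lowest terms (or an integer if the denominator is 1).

Answer: 6435/32768

Derivation:
To return to 0 after 16 steps: need exactly 8 steps of +1 and 8 of -1.
Favorable paths: C(16,8) = 12870
Total paths: 2^16 = 65536
P = 12870/65536 = 6435/32768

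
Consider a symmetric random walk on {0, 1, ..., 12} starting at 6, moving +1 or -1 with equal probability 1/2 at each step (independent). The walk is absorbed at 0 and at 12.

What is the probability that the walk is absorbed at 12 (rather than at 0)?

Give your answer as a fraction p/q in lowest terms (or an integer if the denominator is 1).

Symmetric walk (p = 1/2): the harmonic-function argument gives P(hit 12 before 0 | start at 6) = a/N.
P = 6/12 = 1/2

Answer: 1/2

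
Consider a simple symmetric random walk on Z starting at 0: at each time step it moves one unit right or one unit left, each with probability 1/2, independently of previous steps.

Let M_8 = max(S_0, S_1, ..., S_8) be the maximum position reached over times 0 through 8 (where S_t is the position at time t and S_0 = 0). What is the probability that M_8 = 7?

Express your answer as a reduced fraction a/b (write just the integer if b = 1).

Answer: 1/256

Derivation:
Let M_8 = max(S_0,...,S_8). Use the reflection principle: for j ≥ 1, #{paths with M_8 ≥ j} = #{S_8 ≥ j} + #{S_8 ≥ j+1}.
By reflection, #{M_8 ≥ 7} = #{S_8 ≥ 7} + #{S_8 ≥ 8} = 1 + 1 = 2.
#{M_8 ≥ 8} = #{S_8 ≥ 8} + #{S_8 ≥ 9} = 1 + 0 = 1.
#{M_8 = 7} = 2 - 1 = 1.
P(M_8 = 7) = 1/256 = 1/256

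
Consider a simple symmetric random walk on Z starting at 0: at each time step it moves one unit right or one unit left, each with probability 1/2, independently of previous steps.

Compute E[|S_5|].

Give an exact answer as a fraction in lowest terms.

S_5 takes values m ≡ 1 (mod 2) with |m| ≤ 5; P(S_5=m) = C(5,(5+m)/2)/2^5.
Total paths: 2^5 = 32
Distribution: P(S=-5)=1/32, P(S=-3)=5/32, P(S=-1)=10/32, P(S=1)=10/32, P(S=3)=5/32, P(S=5)=1/32
E[|S_5|] = Σ_m |m|·P(S_5=m) = 60/32 = 15/8

Answer: 15/8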